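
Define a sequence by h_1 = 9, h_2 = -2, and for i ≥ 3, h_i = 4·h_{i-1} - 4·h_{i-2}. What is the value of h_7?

Applying the relation repeatedly:
h_3 = -44; h_4 = -168; h_5 = -496; h_6 = -1312; h_7 = -3264.
(Characteristic roots are 2 and 2.)

-3264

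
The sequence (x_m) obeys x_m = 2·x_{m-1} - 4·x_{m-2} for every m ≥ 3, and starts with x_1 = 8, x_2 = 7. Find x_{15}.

-73728

x_3 = -18, x_4 = -64, x_5 = -56, …, x_{12} = 9216, x_{13} = 32768, x_{14} = 28672, x_{15} = -73728.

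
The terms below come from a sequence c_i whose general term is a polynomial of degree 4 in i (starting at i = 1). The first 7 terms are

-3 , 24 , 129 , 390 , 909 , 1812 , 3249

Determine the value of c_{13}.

34509

1st diffs: 27, 105, 261, 519, 903, 1437.
2nd diffs: 78, 156, 258, 384, 534.
3rd diffs: 78, 102, 126, 150.
4th diffs: 24, 24, 24 (constant).
Newton forward-difference form: c_i = -3 + 27·C(i-1,1) + 78·C(i-1,2) + 78·C(i-1,3) + 24·C(i-1,4).
At i = 13: i-1 = 12, so c_{13} = -3 + 324 + 5148 + 17160 + 11880 = 34509.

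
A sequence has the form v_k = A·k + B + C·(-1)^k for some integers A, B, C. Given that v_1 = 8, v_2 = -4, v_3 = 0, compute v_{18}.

-68

The three given values yield: A + B - C = 8; 2A + B + C = -4; 3A + B - C = 0.
Subtracting the first from the second: A + 2C = -12.
Subtracting the second from the third: A - 2C = 4.
Solving: C = -4, A = -4, then B = 8.
Hence v_{18} = -4·18 + 8 + (-4)·1 = -68.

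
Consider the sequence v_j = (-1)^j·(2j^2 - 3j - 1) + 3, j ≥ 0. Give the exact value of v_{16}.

(-1)^16 = 1; 2j^2 - 3j - 1 at j=16 is 463; so v_{16} = 466.

466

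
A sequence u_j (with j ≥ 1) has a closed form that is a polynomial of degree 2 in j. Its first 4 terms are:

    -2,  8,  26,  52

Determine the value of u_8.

1st diffs: 10, 18, 26.
2nd diffs: 8, 8 (constant).
So u_j = 4j^2 - 2j - 4.
Evaluating at j = 8 gives u_8 = 236.

236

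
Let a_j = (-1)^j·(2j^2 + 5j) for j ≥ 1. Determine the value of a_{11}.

-297

(-1)^11 = -1; 2j^2 + 5j at j=11 is 297; so a_{11} = -297.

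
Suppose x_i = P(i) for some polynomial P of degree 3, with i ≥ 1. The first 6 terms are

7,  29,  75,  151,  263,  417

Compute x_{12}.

1st diffs: 22, 46, 76, 112, 154.
2nd diffs: 24, 30, 36, 42.
3rd diffs: 6, 6, 6 (constant).
Newton forward-difference form: x_i = 7 + 22·C(i-1,1) + 24·C(i-1,2) + 6·C(i-1,3).
At i = 12: i-1 = 11, so x_{12} = 7 + 242 + 1320 + 990 = 2559.

2559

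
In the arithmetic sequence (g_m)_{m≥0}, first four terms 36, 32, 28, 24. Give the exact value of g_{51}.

-168

Common difference d = -4.
g_m = 36 + (m - 0)·(-4).
g_{51} = 36 + 51·(-4) = -168.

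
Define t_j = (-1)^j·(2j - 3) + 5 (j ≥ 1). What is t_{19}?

-30

(-1)^19 = -1; 2j - 3 at j=19 is 35; so t_{19} = -30.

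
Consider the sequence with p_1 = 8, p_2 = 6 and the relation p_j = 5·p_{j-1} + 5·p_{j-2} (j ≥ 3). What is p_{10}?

15447500

Applying the relation repeatedly:
p_3 = 70; p_4 = 380; p_5 = 2250; p_6 = 13150; p_7 = 77000; p_8 = 450750; p_9 = 2638750; p_{10} = 15447500.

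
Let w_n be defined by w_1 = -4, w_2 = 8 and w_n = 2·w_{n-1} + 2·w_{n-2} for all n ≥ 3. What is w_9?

4544

Iterate the recurrence:
w_3 = 8;  w_4 = 32;  w_5 = 80;  w_6 = 224;  w_7 = 608;  w_8 = 1664;  w_9 = 4544.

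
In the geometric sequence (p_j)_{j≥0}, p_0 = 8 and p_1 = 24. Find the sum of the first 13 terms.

6377288

Common ratio r = 3.
p_j = 8·3^(j-0).
S = 8·(3^13 - 1)/(3 - 1) = 8·(1594323 - 1)/(2) = 6377288.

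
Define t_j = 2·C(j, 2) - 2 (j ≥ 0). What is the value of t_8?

C(8, 2) = 28, so t_8 = 54.

54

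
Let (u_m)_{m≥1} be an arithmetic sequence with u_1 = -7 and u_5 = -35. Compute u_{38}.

Common difference d = (-35 - (-7)) / (5 - 1) = -7.
u_m = -7 + (m - 1)·(-7).
u_{38} = -7 + 37·(-7) = -266.

-266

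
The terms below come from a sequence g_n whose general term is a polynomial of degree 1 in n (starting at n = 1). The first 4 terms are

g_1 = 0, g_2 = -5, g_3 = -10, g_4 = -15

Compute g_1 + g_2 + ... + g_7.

-105

1st diffs: -5, -5, -5 (constant).
So g_n = -5n + 5.
Continuing: -20, -25, -30.
Summing n = 1..7 (7 terms) gives -105.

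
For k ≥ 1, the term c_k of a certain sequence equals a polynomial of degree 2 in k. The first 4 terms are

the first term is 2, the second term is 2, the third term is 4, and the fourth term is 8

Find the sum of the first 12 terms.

464

1st diffs: 0, 2, 4.
2nd diffs: 2, 2 (constant).
Newton forward-difference form: c_k = 2 + 2·C(k-1,2).
Continuing: …, 14, 22, 32, 44, …, c_{12} = 112.
Summing k = 1..12 (12 terms) gives 464.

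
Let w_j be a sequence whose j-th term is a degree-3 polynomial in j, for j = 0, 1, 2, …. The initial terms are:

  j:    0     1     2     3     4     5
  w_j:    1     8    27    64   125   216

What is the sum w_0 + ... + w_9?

1st diffs: 7, 19, 37, 61, 91.
2nd diffs: 12, 18, 24, 30.
3rd diffs: 6, 6, 6 (constant).
Newton forward-difference form: w_j = 1 + 7·C(j,1) + 12·C(j,2) + 6·C(j,3).
Continuing: 343, 512, 729, 1000.
Summing j = 0..9 (10 terms) gives 3025.

3025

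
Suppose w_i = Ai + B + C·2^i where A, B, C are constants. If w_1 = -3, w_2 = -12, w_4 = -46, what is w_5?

-83

Plug in i = 1, 2, 4: A + B + 2C = -3; 2A + B + 4C = -12; 4A + B + 16C = -46.
Subtracting the first from the second: A + 2C = -9.
Subtracting the second from the third: 2A + 12C = -34.
Solving: C = -2, A = -5, then B = 6.
So w_i = -5·i + 6 + (-2)·2^i; at i=5 this is -83.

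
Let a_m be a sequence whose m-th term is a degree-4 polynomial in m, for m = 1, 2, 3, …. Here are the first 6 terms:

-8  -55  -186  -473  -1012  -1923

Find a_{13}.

-33836

1st diffs: -47, -131, -287, -539, -911.
2nd diffs: -84, -156, -252, -372.
3rd diffs: -72, -96, -120.
4th diffs: -24, -24 (constant).
So a_m = -m^4 - 2m^3 - 5m^2 - 3m + 3.
Evaluating at m = 13 gives a_{13} = -33836.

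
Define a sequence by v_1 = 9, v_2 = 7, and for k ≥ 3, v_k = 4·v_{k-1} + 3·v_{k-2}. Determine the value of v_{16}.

Step forward from the initial values:
v_3 = 55; v_4 = 241; v_5 = 1129; …; v_{13} = 244737961; v_{14} = 1136991703; v_{15} = 5282180695; v_{16} = 24539697889.

24539697889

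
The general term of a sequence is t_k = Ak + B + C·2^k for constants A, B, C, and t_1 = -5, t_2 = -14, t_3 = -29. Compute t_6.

-206

At k = 1, 2, 3: A + B + 2C = -5; 2A + B + 4C = -14; 3A + B + 8C = -29.
Subtracting the first from the second: A + 2C = -9.
Subtracting the second from the third: A + 4C = -15.
Solving: C = -3, A = -3, then B = 4.
Hence t_6 = -3·6 + 4 + (-3)·64 = -206.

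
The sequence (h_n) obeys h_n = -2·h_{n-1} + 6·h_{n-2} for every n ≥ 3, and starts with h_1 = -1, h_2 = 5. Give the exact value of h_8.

Applying the relation repeatedly:
h_3 = -16;  h_4 = 62;  h_5 = -220;  h_6 = 812;  h_7 = -2944;  h_8 = 10760.

10760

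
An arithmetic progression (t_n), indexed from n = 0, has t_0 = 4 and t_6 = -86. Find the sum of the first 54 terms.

Common difference d = (-86 - 4) / (6 - 0) = -15.
t_n = 4 + (n - 0)·(-15).
t_{53} = -791; S = 54·(4 + (-791))/2 = -21249.

-21249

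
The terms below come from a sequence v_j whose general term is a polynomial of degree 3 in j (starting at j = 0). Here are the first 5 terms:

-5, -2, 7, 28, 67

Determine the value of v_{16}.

4123

1st diffs: 3, 9, 21, 39.
2nd diffs: 6, 12, 18.
3rd diffs: 6, 6 (constant).
Newton forward-difference form: v_j = -5 + 3·C(j,1) + 6·C(j,2) + 6·C(j,3).
At j = 16: j = 16, so v_{16} = -5 + 48 + 720 + 3360 = 4123.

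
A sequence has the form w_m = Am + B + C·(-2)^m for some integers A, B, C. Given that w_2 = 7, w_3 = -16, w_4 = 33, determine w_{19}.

-1048560

Write the equations: 2A + B + 4C = 7; 3A + B - 8C = -16; 4A + B + 16C = 33.
Subtracting the first from the second: A - 12C = -23.
Subtracting the second from the third: A + 24C = 49.
Solving: C = 2, A = 1, then B = -3.
So w_m = 1·m + (-3) + 2·(-2)^m; at m=19 this is -1048560.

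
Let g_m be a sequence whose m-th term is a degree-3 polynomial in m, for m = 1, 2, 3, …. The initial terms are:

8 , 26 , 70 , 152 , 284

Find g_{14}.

5702

1st diffs: 18, 44, 82, 132.
2nd diffs: 26, 38, 50.
3rd diffs: 12, 12 (constant).
Newton forward-difference form: g_m = 8 + 18·C(m-1,1) + 26·C(m-1,2) + 12·C(m-1,3).
At m = 14: m-1 = 13, so g_{14} = 8 + 234 + 2028 + 3432 = 5702.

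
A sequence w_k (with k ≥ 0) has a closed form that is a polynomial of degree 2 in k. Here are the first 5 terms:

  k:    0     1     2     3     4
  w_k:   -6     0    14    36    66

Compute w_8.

1st diffs: 6, 14, 22, 30.
2nd diffs: 8, 8, 8 (constant).
Newton forward-difference form: w_k = -6 + 6·C(k,1) + 8·C(k,2).
At k = 8: k = 8, so w_8 = -6 + 48 + 224 = 266.

266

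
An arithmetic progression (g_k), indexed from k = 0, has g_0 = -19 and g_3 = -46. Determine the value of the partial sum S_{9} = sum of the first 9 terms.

-495

Common difference d = (-46 - (-19)) / (3 - 0) = -9.
g_k = -19 + (k - 0)·(-9).
g_8 = -91; S = 9·(-19 + (-91))/2 = -495.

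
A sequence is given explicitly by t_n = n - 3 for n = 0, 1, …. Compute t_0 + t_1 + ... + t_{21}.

Over n = 0..21: Σn = 231.
Total = (1)·231 + (-3)·22 = 165.

165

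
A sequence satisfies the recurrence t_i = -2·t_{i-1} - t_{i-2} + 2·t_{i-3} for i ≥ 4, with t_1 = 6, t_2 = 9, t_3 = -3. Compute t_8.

-87

Compute successive terms:
t_4 = 9;  t_5 = 3;  t_6 = -21;  t_7 = 57;  t_8 = -87.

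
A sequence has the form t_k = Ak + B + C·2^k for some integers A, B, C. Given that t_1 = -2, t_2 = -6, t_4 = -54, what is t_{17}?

The three given values yield: A + B + 2C = -2; 2A + B + 4C = -6; 4A + B + 16C = -54.
Subtracting the first from the second: A + 2C = -4.
Subtracting the second from the third: 2A + 12C = -48.
Solving: C = -5, A = 6, then B = 2.
Therefore t_{17} = 102 + 2 + (-5)·131072 = -655256.

-655256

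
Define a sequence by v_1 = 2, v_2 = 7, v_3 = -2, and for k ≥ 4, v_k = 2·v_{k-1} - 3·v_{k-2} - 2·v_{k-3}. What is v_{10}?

-625

Step forward from the initial values:
v_4 = -29;  v_5 = -66;  v_6 = -41;  v_7 = 174;  v_8 = 603;  v_9 = 766;  v_{10} = -625.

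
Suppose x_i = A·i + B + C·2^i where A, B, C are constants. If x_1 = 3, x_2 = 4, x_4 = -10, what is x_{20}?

-2097050

Plug in i = 1, 2, 4: A + B + 2C = 3; 2A + B + 4C = 4; 4A + B + 16C = -10.
Subtracting the first from the second: A + 2C = 1.
Subtracting the second from the third: 2A + 12C = -14.
Solving: C = -2, A = 5, then B = 2.
So x_i = 5·i + 2 + (-2)·2^i; at i=20 this is -2097050.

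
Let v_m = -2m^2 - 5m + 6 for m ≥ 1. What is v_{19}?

v_{19} = -2·19^2 - 5·19 + 6 = -811.

-811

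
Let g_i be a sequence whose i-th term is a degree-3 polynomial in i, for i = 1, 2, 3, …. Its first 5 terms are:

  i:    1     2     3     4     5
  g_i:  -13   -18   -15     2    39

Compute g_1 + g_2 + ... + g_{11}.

1st diffs: -5, 3, 17, 37.
2nd diffs: 8, 14, 20.
3rd diffs: 6, 6 (constant).
Newton forward-difference form: g_i = -13 + (-5)·C(i-1,1) + 8·C(i-1,2) + 6·C(i-1,3).
Continuing: …, 102, 197, 330, 507, …, g_{11} = 1017.
Summing i = 1..11 (11 terms) gives 2882.

2882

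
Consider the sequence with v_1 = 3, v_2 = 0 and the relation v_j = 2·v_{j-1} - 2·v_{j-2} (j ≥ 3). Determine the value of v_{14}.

0

Compute successive terms:
v_3 = -6, v_4 = -12, v_5 = -12, …, v_{11} = -96, v_{12} = -192, v_{13} = -192, v_{14} = 0.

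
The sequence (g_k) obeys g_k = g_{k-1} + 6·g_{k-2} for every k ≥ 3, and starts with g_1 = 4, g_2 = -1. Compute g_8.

Applying the relation repeatedly:
g_3 = 23;  g_4 = 17;  g_5 = 155;  g_6 = 257;  g_7 = 1187;  g_8 = 2729.
(Characteristic roots are 3 and -2.)

2729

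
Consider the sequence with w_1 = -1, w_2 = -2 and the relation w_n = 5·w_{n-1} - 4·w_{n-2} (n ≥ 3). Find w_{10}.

-87382

Compute successive terms:
w_3 = -6, w_4 = -22, w_5 = -86, w_6 = -342, w_7 = -1366, w_8 = -5462, w_9 = -21846, w_{10} = -87382.
(Characteristic roots are 4 and 1.)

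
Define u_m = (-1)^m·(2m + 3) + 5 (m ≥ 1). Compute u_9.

(-1)^9 = -1; 2m + 3 at m=9 is 21; so u_9 = -16.

-16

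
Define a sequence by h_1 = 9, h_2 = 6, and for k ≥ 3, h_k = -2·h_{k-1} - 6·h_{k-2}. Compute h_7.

Applying the relation repeatedly:
h_3 = -66, h_4 = 96, h_5 = 204, h_6 = -984, h_7 = 744.

744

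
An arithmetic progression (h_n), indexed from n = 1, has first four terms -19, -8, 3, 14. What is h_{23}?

223

Common difference d = 11.
h_n = -19 + (n - 1)·11.
h_{23} = -19 + 22·11 = 223.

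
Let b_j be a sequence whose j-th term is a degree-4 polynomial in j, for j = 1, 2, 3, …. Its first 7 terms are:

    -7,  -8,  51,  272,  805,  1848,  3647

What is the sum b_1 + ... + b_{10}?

40601

1st diffs: -1, 59, 221, 533, 1043, 1799.
2nd diffs: 60, 162, 312, 510, 756.
3rd diffs: 102, 150, 198, 246.
4th diffs: 48, 48, 48 (constant).
So b_j = 2j^4 - 3j^3 - 2j^2 - 4j.
Continuing: 6496, 10737, 16760.
Summing j = 1..10 (10 terms) gives 40601.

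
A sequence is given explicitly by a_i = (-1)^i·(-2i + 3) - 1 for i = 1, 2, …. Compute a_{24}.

-46

(-1)^24 = 1; -2i + 3 at i=24 is -45; so a_{24} = -46.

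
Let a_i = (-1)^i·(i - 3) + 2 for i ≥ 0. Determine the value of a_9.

(-1)^9 = -1; i - 3 at i=9 is 6; so a_9 = -4.

-4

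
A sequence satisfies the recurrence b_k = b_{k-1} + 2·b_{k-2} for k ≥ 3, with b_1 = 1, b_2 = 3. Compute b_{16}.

b_3 = 5  b_4 = 11  b_5 = 21  …  b_{13} = 5461  b_{14} = 10923  b_{15} = 21845  b_{16} = 43691.
(Characteristic roots are 2 and -1.)

43691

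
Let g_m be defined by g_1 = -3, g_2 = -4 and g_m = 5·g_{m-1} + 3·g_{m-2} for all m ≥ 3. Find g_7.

Applying the relation repeatedly:
g_3 = -29; g_4 = -157; g_5 = -872; g_6 = -4831; g_7 = -26771.

-26771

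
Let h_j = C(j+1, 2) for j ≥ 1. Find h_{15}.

120

C(16, 2) = 120, so h_{15} = 120.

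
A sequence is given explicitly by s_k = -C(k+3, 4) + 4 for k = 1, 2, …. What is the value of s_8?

C(11, 4) = 330, so s_8 = -326.

-326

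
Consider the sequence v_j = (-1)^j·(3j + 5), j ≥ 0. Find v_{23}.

(-1)^23 = -1; 3j + 5 at j=23 is 74; so v_{23} = -74.

-74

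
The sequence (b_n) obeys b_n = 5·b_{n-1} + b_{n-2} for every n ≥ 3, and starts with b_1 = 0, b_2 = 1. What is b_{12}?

13741001

b_3 = 5;  b_4 = 26;  b_5 = 135;  b_6 = 701;  b_7 = 3640;  b_8 = 18901;  b_9 = 98145;  b_{10} = 509626;  b_{11} = 2646275;  b_{12} = 13741001.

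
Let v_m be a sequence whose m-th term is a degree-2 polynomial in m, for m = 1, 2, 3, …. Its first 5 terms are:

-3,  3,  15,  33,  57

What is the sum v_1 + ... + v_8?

480

1st diffs: 6, 12, 18, 24.
2nd diffs: 6, 6, 6 (constant).
So v_m = 3m^2 - 3m - 3.
Continuing: 87, 123, 165.
Summing m = 1..8 (8 terms) gives 480.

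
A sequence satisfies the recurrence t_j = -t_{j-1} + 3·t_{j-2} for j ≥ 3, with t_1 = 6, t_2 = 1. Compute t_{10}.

-3398

t_3 = 17; t_4 = -14; t_5 = 65; t_6 = -107; t_7 = 302; t_8 = -623; t_9 = 1529; t_{10} = -3398.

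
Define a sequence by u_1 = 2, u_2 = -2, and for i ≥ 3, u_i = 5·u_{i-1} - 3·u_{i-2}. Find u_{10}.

-475922

Step forward from the initial values:
u_3 = -16  u_4 = -74  u_5 = -322  u_6 = -1388  u_7 = -5974  u_8 = -25706  u_9 = -110608  u_{10} = -475922.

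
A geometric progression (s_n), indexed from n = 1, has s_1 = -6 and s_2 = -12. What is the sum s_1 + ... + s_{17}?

Common ratio r = 2.
s_n = (-6)·2^(n-1).
S = (-6)·(2^17 - 1)/(2 - 1) = (-6)·(131072 - 1)/(1) = -786426.

-786426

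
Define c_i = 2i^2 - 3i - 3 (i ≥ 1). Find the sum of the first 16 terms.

Over i = 1..16: Σi = 136, Σi² = 1496.
Total = (2)·1496 + (-3)·136 + (-3)·16 = 2536.

2536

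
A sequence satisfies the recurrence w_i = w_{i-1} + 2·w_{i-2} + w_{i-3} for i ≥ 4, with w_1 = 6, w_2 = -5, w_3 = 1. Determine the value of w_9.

-117

Compute successive terms:
w_4 = -3; w_5 = -6; w_6 = -11; w_7 = -26; w_8 = -54; w_9 = -117.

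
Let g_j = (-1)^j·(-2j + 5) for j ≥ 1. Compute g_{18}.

(-1)^18 = 1; -2j + 5 at j=18 is -31; so g_{18} = -31.

-31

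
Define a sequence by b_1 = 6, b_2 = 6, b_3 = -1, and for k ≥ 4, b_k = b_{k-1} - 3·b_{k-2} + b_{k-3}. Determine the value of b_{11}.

Applying the relation repeatedly:
b_4 = -13, b_5 = -4, b_6 = 34, b_7 = 33, b_8 = -73, b_9 = -138, b_{10} = 114, b_{11} = 455.

455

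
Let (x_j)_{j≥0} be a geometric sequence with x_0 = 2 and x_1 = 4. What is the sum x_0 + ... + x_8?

Common ratio r = 2.
x_j = 2·2^(j-0).
S = 2·(2^9 - 1)/(2 - 1) = 2·(512 - 1)/(1) = 1022.

1022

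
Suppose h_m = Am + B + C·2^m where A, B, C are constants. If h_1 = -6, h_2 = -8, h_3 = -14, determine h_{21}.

-4194266

The three given values yield: A + B + 2C = -6; 2A + B + 4C = -8; 3A + B + 8C = -14.
Subtracting the first from the second: A + 2C = -2.
Subtracting the second from the third: A + 4C = -6.
Solving: C = -2, A = 2, then B = -4.
Hence h_{21} = 2·21 + (-4) + (-2)·2097152 = -4194266.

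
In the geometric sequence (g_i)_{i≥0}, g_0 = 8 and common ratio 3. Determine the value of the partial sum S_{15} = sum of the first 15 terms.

57395624

g_i = 8·3^(i-0).
S = 8·(3^15 - 1)/(3 - 1) = 8·(14348907 - 1)/(2) = 57395624.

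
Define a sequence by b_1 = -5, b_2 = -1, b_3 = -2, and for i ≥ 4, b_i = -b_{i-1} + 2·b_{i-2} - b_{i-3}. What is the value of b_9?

-191

Step forward from the initial values:
b_4 = 5;  b_5 = -8;  b_6 = 20;  b_7 = -41;  b_8 = 89;  b_9 = -191.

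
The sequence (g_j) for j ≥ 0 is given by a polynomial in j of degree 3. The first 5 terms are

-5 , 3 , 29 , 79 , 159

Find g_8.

1st diffs: 8, 26, 50, 80.
2nd diffs: 18, 24, 30.
3rd diffs: 6, 6 (constant).
Newton forward-difference form: g_j = -5 + 8·C(j,1) + 18·C(j,2) + 6·C(j,3).
At j = 8: j = 8, so g_8 = -5 + 64 + 504 + 336 = 899.

899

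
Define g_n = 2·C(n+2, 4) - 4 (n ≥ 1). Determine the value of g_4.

26

C(6, 4) = 15, so g_4 = 26.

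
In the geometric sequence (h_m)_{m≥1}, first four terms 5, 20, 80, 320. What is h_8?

81920

Common ratio r = 4.
h_m = 5·4^(m-1).
h_8 = 5·4^7 = 81920.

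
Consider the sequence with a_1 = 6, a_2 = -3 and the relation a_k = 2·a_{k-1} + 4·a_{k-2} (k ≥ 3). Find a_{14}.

Applying the relation repeatedly:
a_3 = 18; a_4 = 24; a_5 = 120; …; a_{11} = 124416; a_{12} = 402432; a_{13} = 1302528; a_{14} = 4214784.

4214784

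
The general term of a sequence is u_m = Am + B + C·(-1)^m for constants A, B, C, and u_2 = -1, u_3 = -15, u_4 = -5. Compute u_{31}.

Plug in m = 2, 3, 4: 2A + B + C = -1; 3A + B - C = -15; 4A + B + C = -5.
Subtracting the first from the second: A - 2C = -14.
Subtracting the second from the third: A + 2C = 10.
Solving: C = 6, A = -2, then B = -3.
Therefore u_{31} = -62 + (-3) + 6·(-1) = -71.

-71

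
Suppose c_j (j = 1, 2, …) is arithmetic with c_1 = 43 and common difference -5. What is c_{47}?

-187

c_j = 43 + (j - 1)·(-5).
c_{47} = 43 + 46·(-5) = -187.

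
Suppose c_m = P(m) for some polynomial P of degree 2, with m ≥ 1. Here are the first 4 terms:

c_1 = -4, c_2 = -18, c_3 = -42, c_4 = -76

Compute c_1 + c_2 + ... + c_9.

1st diffs: -14, -24, -34.
2nd diffs: -10, -10 (constant).
Newton forward-difference form: c_m = -4 + (-14)·C(m-1,1) + (-10)·C(m-1,2).
Continuing: …, -120, -174, -238, -312, …, c_9 = -396.
Summing m = 1..9 (9 terms) gives -1380.

-1380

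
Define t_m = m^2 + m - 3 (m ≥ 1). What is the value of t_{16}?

t_{16} = 1·16^2 + 1·16 - 3 = 269.

269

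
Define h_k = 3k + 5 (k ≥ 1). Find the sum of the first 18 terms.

603

Over k = 1..18: Σk = 171.
Total = (3)·171 + (5)·18 = 603.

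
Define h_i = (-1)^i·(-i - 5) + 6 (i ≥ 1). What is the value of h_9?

20

(-1)^9 = -1; -i - 5 at i=9 is -14; so h_9 = 20.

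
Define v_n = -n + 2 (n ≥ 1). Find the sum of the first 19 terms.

-152

Over n = 1..19: Σn = 190.
Total = (-1)·190 + (2)·19 = -152.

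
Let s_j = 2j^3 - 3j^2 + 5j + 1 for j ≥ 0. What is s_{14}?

4971

s_{14} = 2·14^3 - 3·14^2 + 5·14 + 1 = 4971.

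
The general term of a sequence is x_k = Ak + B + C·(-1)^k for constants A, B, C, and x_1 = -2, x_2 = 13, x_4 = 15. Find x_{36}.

47

Write the equations: A + B - C = -2; 2A + B + C = 13; 4A + B + C = 15.
Subtracting the first from the second: A + 2C = 15.
Subtracting the second from the third: 2A = 2.
Solving: C = 7, A = 1, then B = 4.
Hence x_{36} = 1·36 + 4 + 7·1 = 47.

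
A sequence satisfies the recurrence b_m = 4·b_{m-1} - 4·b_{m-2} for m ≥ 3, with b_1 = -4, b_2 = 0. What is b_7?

1280

Applying the relation repeatedly:
b_3 = 16, b_4 = 64, b_5 = 192, b_6 = 512, b_7 = 1280.
(Characteristic roots are 2 and 2.)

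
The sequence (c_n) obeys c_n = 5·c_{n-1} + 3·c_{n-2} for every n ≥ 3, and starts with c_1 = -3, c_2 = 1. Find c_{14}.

-476670431

Iterate the recurrence:
c_3 = -4;  c_4 = -17;  c_5 = -97;  …;  c_{11} = -2801329;  c_{12} = -15523232;  c_{13} = -86020147;  c_{14} = -476670431.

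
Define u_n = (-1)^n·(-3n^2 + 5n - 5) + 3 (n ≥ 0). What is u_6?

(-1)^6 = 1; -3n^2 + 5n - 5 at n=6 is -83; so u_6 = -80.

-80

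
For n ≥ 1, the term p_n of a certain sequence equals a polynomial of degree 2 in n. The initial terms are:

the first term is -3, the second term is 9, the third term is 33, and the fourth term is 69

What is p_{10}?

1st diffs: 12, 24, 36.
2nd diffs: 12, 12 (constant).
Newton forward-difference form: p_n = -3 + 12·C(n-1,1) + 12·C(n-1,2).
At n = 10: n-1 = 9, so p_{10} = -3 + 108 + 432 = 537.

537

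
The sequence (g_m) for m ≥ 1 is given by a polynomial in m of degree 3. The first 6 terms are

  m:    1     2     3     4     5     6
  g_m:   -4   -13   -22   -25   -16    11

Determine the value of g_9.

1st diffs: -9, -9, -3, 9, 27.
2nd diffs: 0, 6, 12, 18.
3rd diffs: 6, 6, 6 (constant).
Newton forward-difference form: g_m = -4 + (-9)·C(m-1,1) + 6·C(m-1,3).
At m = 9: m-1 = 8, so g_9 = -4 - 72 + 336 = 260.

260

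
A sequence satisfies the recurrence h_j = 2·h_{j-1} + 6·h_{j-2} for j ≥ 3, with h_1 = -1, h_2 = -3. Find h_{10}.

h_3 = -12, h_4 = -42, h_5 = -156, h_6 = -564, h_7 = -2064, h_8 = -7512, h_9 = -27408, h_{10} = -99888.

-99888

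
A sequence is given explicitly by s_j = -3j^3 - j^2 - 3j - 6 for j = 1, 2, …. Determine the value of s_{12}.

-5370

s_{12} = -3·12^3 - 1·12^2 - 3·12 - 6 = -5370.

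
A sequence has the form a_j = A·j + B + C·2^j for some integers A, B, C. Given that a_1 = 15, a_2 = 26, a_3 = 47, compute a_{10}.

5134

Write the equations: A + B + 2C = 15; 2A + B + 4C = 26; 3A + B + 8C = 47.
Subtracting the first from the second: A + 2C = 11.
Subtracting the second from the third: A + 4C = 21.
Solving: C = 5, A = 1, then B = 4.
Hence a_{10} = 1·10 + 4 + 5·1024 = 5134.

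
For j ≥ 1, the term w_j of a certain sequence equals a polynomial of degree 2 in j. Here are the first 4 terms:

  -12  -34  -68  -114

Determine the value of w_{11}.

-772

1st diffs: -22, -34, -46.
2nd diffs: -12, -12 (constant).
Newton forward-difference form: w_j = -12 + (-22)·C(j-1,1) + (-12)·C(j-1,2).
At j = 11: j-1 = 10, so w_{11} = -12 - 220 - 540 = -772.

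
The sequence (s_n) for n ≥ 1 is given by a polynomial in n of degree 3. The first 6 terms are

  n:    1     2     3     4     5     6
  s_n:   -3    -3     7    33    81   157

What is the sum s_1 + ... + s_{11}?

1st diffs: 0, 10, 26, 48, 76.
2nd diffs: 10, 16, 22, 28.
3rd diffs: 6, 6, 6 (constant).
Newton forward-difference form: s_n = -3 + 10·C(n-1,2) + 6·C(n-1,3).
Continuing: …, 267, 417, 613, 861, …, s_{11} = 1167.
Summing n = 1..11 (11 terms) gives 3597.

3597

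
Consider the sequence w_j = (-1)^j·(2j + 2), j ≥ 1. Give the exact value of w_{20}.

(-1)^20 = 1; 2j + 2 at j=20 is 42; so w_{20} = 42.

42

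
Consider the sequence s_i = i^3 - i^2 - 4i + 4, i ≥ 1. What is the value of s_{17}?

s_{17} = 1·17^3 - 1·17^2 - 4·17 + 4 = 4560.

4560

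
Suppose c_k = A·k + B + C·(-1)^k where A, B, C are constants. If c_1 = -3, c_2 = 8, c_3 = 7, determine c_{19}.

87

Plug in k = 1, 2, 3: A + B - C = -3; 2A + B + C = 8; 3A + B - C = 7.
Subtracting the first from the second: A + 2C = 11.
Subtracting the second from the third: A - 2C = -1.
Solving: C = 3, A = 5, then B = -5.
So c_k = 5·k + (-5) + 3·(-1)^k; at k=19 this is 87.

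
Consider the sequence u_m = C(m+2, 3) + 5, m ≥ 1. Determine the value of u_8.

125

C(10, 3) = 120, so u_8 = 125.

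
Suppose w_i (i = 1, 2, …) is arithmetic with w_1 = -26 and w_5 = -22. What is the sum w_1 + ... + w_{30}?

-345

Common difference d = (-22 - (-26)) / (5 - 1) = 1.
w_i = -26 + (i - 1)·1.
w_{30} = 3; S = 30·(-26 + 3)/2 = -345.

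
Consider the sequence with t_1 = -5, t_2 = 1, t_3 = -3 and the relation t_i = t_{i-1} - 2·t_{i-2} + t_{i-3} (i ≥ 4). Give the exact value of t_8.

Iterate the recurrence:
t_4 = -10, t_5 = -3, t_6 = 14, t_7 = 10, t_8 = -21.

-21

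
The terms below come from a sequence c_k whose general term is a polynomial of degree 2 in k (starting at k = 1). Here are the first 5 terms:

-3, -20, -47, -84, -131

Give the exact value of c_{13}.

-867

1st diffs: -17, -27, -37, -47.
2nd diffs: -10, -10, -10 (constant).
So c_k = -5k^2 - 2k + 4.
Evaluating at k = 13 gives c_{13} = -867.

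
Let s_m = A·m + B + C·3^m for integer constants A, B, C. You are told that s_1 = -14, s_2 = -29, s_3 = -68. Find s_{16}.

At m = 1, 2, 3: A + B + 3C = -14; 2A + B + 9C = -29; 3A + B + 27C = -68.
Subtracting the first from the second: A + 6C = -15.
Subtracting the second from the third: A + 18C = -39.
Solving: C = -2, A = -3, then B = -5.
Therefore s_{16} = -48 + (-5) + (-2)·43046721 = -86093495.

-86093495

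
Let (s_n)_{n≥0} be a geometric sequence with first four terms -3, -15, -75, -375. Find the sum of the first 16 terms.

Common ratio r = 5.
s_n = (-3)·5^(n-0).
S = (-3)·(5^16 - 1)/(5 - 1) = (-3)·(152587890625 - 1)/(4) = -114440917968.

-114440917968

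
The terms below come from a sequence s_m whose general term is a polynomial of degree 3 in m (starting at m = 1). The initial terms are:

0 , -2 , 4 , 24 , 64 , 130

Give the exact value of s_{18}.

5134

1st diffs: -2, 6, 20, 40, 66.
2nd diffs: 8, 14, 20, 26.
3rd diffs: 6, 6, 6 (constant).
So s_m = m^3 - 2m^2 - 3m + 4.
Evaluating at m = 18 gives s_{18} = 5134.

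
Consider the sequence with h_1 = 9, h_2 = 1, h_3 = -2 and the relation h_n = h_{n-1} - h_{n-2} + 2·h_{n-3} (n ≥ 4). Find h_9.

h_4 = 15;  h_5 = 19;  h_6 = 0;  h_7 = 11;  h_8 = 49;  h_9 = 38.

38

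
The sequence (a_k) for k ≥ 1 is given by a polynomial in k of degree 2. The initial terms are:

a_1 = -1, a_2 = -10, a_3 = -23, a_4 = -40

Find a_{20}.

-856

1st diffs: -9, -13, -17.
2nd diffs: -4, -4 (constant).
Newton forward-difference form: a_k = -1 + (-9)·C(k-1,1) + (-4)·C(k-1,2).
At k = 20: k-1 = 19, so a_{20} = -1 - 171 - 684 = -856.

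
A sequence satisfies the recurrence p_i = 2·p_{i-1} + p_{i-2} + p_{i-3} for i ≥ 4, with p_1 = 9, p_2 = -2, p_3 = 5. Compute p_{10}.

4055

Step forward from the initial values:
p_4 = 17  p_5 = 37  p_6 = 96  p_7 = 246  p_8 = 625  p_9 = 1592  p_{10} = 4055.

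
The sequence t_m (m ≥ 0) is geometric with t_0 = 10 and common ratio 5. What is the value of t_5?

t_m = 10·5^(m-0).
t_5 = 10·5^5 = 31250.

31250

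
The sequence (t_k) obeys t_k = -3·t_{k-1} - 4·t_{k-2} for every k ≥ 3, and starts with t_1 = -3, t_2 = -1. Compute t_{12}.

Applying the relation repeatedly:
t_3 = 15;  t_4 = -41;  t_5 = 63;  t_6 = -25;  t_7 = -177;  t_8 = 631;  t_9 = -1185;  t_{10} = 1031;  t_{11} = 1647;  t_{12} = -9065.

-9065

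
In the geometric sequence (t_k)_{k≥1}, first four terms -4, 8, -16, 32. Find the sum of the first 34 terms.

22906492244

Common ratio r = -2.
t_k = (-4)·(-2)^(k-1).
S = (-4)·((-2)^34 - 1)/(-2 - 1) = (-4)·(17179869184 - 1)/(-3) = 22906492244.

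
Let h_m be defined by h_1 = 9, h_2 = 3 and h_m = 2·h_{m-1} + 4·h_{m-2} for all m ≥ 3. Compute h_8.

11712

Step forward from the initial values:
h_3 = 42;  h_4 = 96;  h_5 = 360;  h_6 = 1104;  h_7 = 3648;  h_8 = 11712.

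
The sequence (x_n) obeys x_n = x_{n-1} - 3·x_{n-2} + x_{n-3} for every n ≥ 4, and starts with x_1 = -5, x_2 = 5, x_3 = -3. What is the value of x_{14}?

-1455

x_4 = -23;  x_5 = -9;  x_6 = 57;  …;  x_{11} = 789;  x_{12} = 25;  x_{13} = -2169;  x_{14} = -1455.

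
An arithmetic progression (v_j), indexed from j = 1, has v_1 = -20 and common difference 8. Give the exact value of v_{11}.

v_j = -20 + (j - 1)·8.
v_{11} = -20 + 10·8 = 60.

60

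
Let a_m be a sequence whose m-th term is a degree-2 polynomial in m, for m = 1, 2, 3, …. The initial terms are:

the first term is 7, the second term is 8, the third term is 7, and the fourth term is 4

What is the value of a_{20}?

-316

1st diffs: 1, -1, -3.
2nd diffs: -2, -2 (constant).
So a_m = -m^2 + 4m + 4.
Evaluating at m = 20 gives a_{20} = -316.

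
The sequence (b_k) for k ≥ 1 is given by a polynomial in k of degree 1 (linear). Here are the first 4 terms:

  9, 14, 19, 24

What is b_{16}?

1st diffs: 5, 5, 5 (constant).
So b_k = 5k + 4.
Evaluating at k = 16 gives b_{16} = 84.

84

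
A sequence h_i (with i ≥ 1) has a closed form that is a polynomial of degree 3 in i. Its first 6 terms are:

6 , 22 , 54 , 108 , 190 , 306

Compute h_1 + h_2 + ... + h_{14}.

1st diffs: 16, 32, 54, 82, 116.
2nd diffs: 16, 22, 28, 34.
3rd diffs: 6, 6, 6 (constant).
So h_i = i^3 + 2i^2 + 3i.
Continuing: …, 462, 664, 918, 1230, …, h_{14} = 3178.
Summing i = 1..14 (14 terms) gives 13370.

13370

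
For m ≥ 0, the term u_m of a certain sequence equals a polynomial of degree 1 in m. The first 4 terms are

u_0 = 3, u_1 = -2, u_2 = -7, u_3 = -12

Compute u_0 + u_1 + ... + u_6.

-84

1st diffs: -5, -5, -5 (constant).
So u_m = -5m + 3.
Continuing: -17, -22, -27.
Summing m = 0..6 (7 terms) gives -84.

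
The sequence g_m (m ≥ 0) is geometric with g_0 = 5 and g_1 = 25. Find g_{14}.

Common ratio r = 5.
g_m = 5·5^(m-0).
g_{14} = 5·5^14 = 30517578125.

30517578125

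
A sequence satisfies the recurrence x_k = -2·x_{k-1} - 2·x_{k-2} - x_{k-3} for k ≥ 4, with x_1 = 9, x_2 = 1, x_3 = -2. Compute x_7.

9

Compute successive terms:
x_4 = -7;  x_5 = 17;  x_6 = -18;  x_7 = 9.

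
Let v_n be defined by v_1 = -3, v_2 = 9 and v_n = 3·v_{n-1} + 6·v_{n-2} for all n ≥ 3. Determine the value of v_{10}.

496449

Iterate the recurrence:
v_3 = 9; v_4 = 81; v_5 = 297; v_6 = 1377; v_7 = 5913; v_8 = 26001; v_9 = 113481; v_{10} = 496449.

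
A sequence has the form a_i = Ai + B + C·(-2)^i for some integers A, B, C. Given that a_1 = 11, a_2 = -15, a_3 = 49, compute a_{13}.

The three given values yield: A + B - 2C = 11; 2A + B + 4C = -15; 3A + B - 8C = 49.
Subtracting the first from the second: A + 6C = -26.
Subtracting the second from the third: A - 12C = 64.
Solving: C = -5, A = 4, then B = -3.
Therefore a_{13} = 52 + (-3) + (-5)·(-8192) = 41009.

41009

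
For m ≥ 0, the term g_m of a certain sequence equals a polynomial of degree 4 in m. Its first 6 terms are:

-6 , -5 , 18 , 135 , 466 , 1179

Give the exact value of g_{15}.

1st diffs: 1, 23, 117, 331, 713.
2nd diffs: 22, 94, 214, 382.
3rd diffs: 72, 120, 168.
4th diffs: 48, 48 (constant).
Newton forward-difference form: g_m = -6 + 1·C(m,1) + 22·C(m,2) + 72·C(m,3) + 48·C(m,4).
At m = 15: m = 15, so g_{15} = -6 + 15 + 2310 + 32760 + 65520 = 100599.

100599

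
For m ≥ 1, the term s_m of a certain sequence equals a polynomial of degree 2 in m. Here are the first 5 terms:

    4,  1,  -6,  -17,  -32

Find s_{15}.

1st diffs: -3, -7, -11, -15.
2nd diffs: -4, -4, -4 (constant).
Newton forward-difference form: s_m = 4 + (-3)·C(m-1,1) + (-4)·C(m-1,2).
At m = 15: m-1 = 14, so s_{15} = 4 - 42 - 364 = -402.

-402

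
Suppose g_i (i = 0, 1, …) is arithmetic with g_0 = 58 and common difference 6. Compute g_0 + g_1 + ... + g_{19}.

2300

g_i = 58 + (i - 0)·6.
g_{19} = 172; S = 20·(58 + 172)/2 = 2300.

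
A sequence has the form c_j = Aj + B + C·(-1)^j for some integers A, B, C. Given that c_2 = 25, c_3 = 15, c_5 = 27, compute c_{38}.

The three given values yield: 2A + B + C = 25; 3A + B - C = 15; 5A + B - C = 27.
Subtracting the first from the second: A - 2C = -10.
Subtracting the second from the third: 2A = 12.
Solving: C = 8, A = 6, then B = 5.
So c_j = 6·j + 5 + 8·(-1)^j; at j=38 this is 241.

241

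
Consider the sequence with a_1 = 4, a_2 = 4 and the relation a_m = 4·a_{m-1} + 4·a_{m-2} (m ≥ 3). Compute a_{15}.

4839964672

Iterate the recurrence:
a_3 = 32  a_4 = 144  a_5 = 704  …  a_{12} = 42995712  a_{13} = 207601664  a_{14} = 1002389504  a_{15} = 4839964672.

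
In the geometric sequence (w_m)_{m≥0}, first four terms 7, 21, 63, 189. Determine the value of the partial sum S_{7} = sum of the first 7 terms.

Common ratio r = 3.
w_m = 7·3^(m-0).
S = 7·(3^7 - 1)/(3 - 1) = 7·(2187 - 1)/(2) = 7651.

7651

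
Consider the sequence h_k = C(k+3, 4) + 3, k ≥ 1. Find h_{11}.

1004

C(14, 4) = 1001, so h_{11} = 1004.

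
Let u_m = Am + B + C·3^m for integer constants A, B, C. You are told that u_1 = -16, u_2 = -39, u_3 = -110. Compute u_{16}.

-172186873

The three given values yield: A + B + 3C = -16; 2A + B + 9C = -39; 3A + B + 27C = -110.
Subtracting the first from the second: A + 6C = -23.
Subtracting the second from the third: A + 18C = -71.
Solving: C = -4, A = 1, then B = -5.
Hence u_{16} = 1·16 + (-5) + (-4)·43046721 = -172186873.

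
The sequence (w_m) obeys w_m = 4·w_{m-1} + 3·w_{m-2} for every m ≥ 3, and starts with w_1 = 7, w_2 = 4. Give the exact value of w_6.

Step forward from the initial values:
w_3 = 37;  w_4 = 160;  w_5 = 751;  w_6 = 3484.

3484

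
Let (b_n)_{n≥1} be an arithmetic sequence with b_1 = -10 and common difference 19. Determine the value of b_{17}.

294

b_n = -10 + (n - 1)·19.
b_{17} = -10 + 16·19 = 294.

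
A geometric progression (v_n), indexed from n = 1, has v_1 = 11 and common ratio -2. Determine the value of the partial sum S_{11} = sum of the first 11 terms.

7513

v_n = 11·(-2)^(n-1).
S = 11·((-2)^11 - 1)/(-2 - 1) = 11·(-2048 - 1)/(-3) = 7513.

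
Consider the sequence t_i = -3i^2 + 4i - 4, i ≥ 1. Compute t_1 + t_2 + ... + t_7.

-336

Over i = 1..7: Σi = 28, Σi² = 140.
Total = (-3)·140 + (4)·28 + (-4)·7 = -336.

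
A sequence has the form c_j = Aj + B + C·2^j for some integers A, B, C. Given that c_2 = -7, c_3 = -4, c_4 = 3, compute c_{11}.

Plug in j = 2, 3, 4: 2A + B + 4C = -7; 3A + B + 8C = -4; 4A + B + 16C = 3.
Subtracting the first from the second: A + 4C = 3.
Subtracting the second from the third: A + 8C = 7.
Solving: C = 1, A = -1, then B = -9.
Therefore c_{11} = -11 + (-9) + 1·2048 = 2028.

2028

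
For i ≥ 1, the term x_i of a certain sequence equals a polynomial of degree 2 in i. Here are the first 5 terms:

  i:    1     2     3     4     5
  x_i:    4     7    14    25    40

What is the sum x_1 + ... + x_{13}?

1430

1st diffs: 3, 7, 11, 15.
2nd diffs: 4, 4, 4 (constant).
So x_i = 2i^2 - 3i + 5.
Continuing: …, 59, 82, 109, 140, …, x_{13} = 304.
Summing i = 1..13 (13 terms) gives 1430.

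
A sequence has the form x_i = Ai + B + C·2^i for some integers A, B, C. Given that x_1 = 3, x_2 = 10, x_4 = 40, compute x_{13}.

The three given values yield: A + B + 2C = 3; 2A + B + 4C = 10; 4A + B + 16C = 40.
Subtracting the first from the second: A + 2C = 7.
Subtracting the second from the third: 2A + 12C = 30.
Solving: C = 2, A = 3, then B = -4.
Therefore x_{13} = 39 + (-4) + 2·8192 = 16419.

16419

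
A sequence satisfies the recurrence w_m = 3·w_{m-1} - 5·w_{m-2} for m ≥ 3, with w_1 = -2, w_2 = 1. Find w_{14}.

Applying the relation repeatedly:
w_3 = 13;  w_4 = 34;  w_5 = 37;  …;  w_{11} = 9613;  w_{12} = 17509;  w_{13} = 4462;  w_{14} = -74159.

-74159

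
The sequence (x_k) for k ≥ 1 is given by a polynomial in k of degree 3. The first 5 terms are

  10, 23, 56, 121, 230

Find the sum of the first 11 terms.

1st diffs: 13, 33, 65, 109.
2nd diffs: 20, 32, 44.
3rd diffs: 12, 12 (constant).
Newton forward-difference form: x_k = 10 + 13·C(k-1,1) + 20·C(k-1,2) + 12·C(k-1,3).
Continuing: …, 395, 628, 941, 1346, …, x_{11} = 2480.
Summing k = 1..11 (11 terms) gives 8085.

8085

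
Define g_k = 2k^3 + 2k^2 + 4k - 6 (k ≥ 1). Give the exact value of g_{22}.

22346

g_{22} = 2·22^3 + 2·22^2 + 4·22 - 6 = 22346.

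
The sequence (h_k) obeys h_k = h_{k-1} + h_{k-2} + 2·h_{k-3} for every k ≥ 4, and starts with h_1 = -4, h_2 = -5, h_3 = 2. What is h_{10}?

-515

Step forward from the initial values:
h_4 = -11;  h_5 = -19;  h_6 = -26;  h_7 = -67;  h_8 = -131;  h_9 = -250;  h_{10} = -515.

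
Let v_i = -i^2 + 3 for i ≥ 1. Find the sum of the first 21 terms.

-3248

Over i = 1..21: Σi = 231, Σi² = 3311.
Total = (-1)·3311 + (3)·21 = -3248.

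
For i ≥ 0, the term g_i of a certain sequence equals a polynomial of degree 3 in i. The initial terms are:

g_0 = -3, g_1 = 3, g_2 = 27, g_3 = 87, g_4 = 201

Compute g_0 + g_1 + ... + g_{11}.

13230

1st diffs: 6, 24, 60, 114.
2nd diffs: 18, 36, 54.
3rd diffs: 18, 18 (constant).
Newton forward-difference form: g_i = -3 + 6·C(i,1) + 18·C(i,2) + 18·C(i,3).
Continuing: …, 387, 663, 1047, 1557, …, g_{11} = 4023.
Summing i = 0..11 (12 terms) gives 13230.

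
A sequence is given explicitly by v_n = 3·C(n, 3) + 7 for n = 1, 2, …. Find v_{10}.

C(10, 3) = 120, so v_{10} = 367.

367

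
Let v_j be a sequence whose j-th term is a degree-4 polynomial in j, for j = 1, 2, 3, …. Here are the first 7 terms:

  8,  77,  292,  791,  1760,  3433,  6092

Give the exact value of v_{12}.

1st diffs: 69, 215, 499, 969, 1673, 2659.
2nd diffs: 146, 284, 470, 704, 986.
3rd diffs: 138, 186, 234, 282.
4th diffs: 48, 48, 48 (constant).
Newton forward-difference form: v_j = 8 + 69·C(j-1,1) + 146·C(j-1,2) + 138·C(j-1,3) + 48·C(j-1,4).
At j = 12: j-1 = 11, so v_{12} = 8 + 759 + 8030 + 22770 + 15840 = 47407.

47407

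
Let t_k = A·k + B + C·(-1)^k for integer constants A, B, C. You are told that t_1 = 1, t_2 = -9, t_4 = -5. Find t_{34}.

55

At k = 1, 2, 4: A + B - C = 1; 2A + B + C = -9; 4A + B + C = -5.
Subtracting the first from the second: A + 2C = -10.
Subtracting the second from the third: 2A = 4.
Solving: C = -6, A = 2, then B = -7.
So t_k = 2·k + (-7) + (-6)·(-1)^k; at k=34 this is 55.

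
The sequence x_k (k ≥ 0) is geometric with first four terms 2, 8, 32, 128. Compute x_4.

Common ratio r = 4.
x_k = 2·4^(k-0).
x_4 = 2·4^4 = 512.

512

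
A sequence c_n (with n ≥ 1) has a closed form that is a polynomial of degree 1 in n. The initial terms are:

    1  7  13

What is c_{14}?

1st diffs: 6, 6 (constant).
So c_n = 6n - 5.
Evaluating at n = 14 gives c_{14} = 79.

79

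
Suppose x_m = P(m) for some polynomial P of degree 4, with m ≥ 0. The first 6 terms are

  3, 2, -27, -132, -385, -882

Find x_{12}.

1st diffs: -1, -29, -105, -253, -497.
2nd diffs: -28, -76, -148, -244.
3rd diffs: -48, -72, -96.
4th diffs: -24, -24 (constant).
Newton forward-difference form: x_m = 3 + (-1)·C(m,1) + (-28)·C(m,2) + (-48)·C(m,3) + (-24)·C(m,4).
At m = 12: m = 12, so x_{12} = 3 - 12 - 1848 - 10560 - 11880 = -24297.

-24297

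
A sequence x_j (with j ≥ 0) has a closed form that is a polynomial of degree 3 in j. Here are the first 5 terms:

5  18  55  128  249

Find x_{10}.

2655

1st diffs: 13, 37, 73, 121.
2nd diffs: 24, 36, 48.
3rd diffs: 12, 12 (constant).
Newton forward-difference form: x_j = 5 + 13·C(j,1) + 24·C(j,2) + 12·C(j,3).
At j = 10: j = 10, so x_{10} = 5 + 130 + 1080 + 1440 = 2655.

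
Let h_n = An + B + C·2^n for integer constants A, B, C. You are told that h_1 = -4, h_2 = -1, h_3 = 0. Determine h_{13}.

The three given values yield: A + B + 2C = -4; 2A + B + 4C = -1; 3A + B + 8C = 0.
Subtracting the first from the second: A + 2C = 3.
Subtracting the second from the third: A + 4C = 1.
Solving: C = -1, A = 5, then B = -7.
Therefore h_{13} = 65 + (-7) + (-1)·8192 = -8134.

-8134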